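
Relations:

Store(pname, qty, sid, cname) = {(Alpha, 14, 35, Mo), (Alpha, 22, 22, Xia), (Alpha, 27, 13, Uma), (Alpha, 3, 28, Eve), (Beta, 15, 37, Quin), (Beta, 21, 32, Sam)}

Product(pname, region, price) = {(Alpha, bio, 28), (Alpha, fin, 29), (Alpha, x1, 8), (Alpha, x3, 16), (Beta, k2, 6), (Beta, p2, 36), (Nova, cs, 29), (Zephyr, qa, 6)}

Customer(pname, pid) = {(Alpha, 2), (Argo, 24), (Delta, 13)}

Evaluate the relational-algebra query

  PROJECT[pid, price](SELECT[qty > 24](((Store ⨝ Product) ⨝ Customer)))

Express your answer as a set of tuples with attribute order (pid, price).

Joining Store and Product on pname yields {(Alpha, 14, 35, Mo, bio, 28), (Alpha, 14, 35, Mo, fin, 29), (Alpha, 14, 35, Mo, x1, 8), (Alpha, 14, 35, Mo, x3, 16), (Alpha, 22, 22, Xia, bio, 28), (Alpha, 22, 22, Xia, fin, 29), (Alpha, 22, 22, Xia, x1, 8), (Alpha, 22, 22, Xia, x3, 16), (Alpha, 27, 13, Uma, bio, 28), (Alpha, 27, 13, Uma, fin, 29), (Alpha, 27, 13, Uma, x1, 8), (Alpha, 27, 13, Uma, x3, 16), (Alpha, 3, 28, Eve, bio, 28), (Alpha, 3, 28, Eve, fin, 29), (Alpha, 3, 28, Eve, x1, 8), (Alpha, 3, 28, Eve, x3, 16), (Beta, 15, 37, Quin, k2, 6), (Beta, 15, 37, Quin, p2, 36), (Beta, 21, 32, Sam, k2, 6), (Beta, 21, 32, Sam, p2, 36)}.
Joining (Store ⨝ Product) and Customer on pname yields {(Alpha, 14, 35, Mo, bio, 28, 2), (Alpha, 14, 35, Mo, fin, 29, 2), (Alpha, 14, 35, Mo, x1, 8, 2), (Alpha, 14, 35, Mo, x3, 16, 2), (Alpha, 22, 22, Xia, bio, 28, 2), (Alpha, 22, 22, Xia, fin, 29, 2), (Alpha, 22, 22, Xia, x1, 8, 2), (Alpha, 22, 22, Xia, x3, 16, 2), (Alpha, 27, 13, Uma, bio, 28, 2), (Alpha, 27, 13, Uma, fin, 29, 2), (Alpha, 27, 13, Uma, x1, 8, 2), (Alpha, 27, 13, Uma, x3, 16, 2), (Alpha, 3, 28, Eve, bio, 28, 2), (Alpha, 3, 28, Eve, fin, 29, 2), (Alpha, 3, 28, Eve, x1, 8, 2), (Alpha, 3, 28, Eve, x3, 16, 2)}.
Apply σ_{qty > 24}; surviving tuples: {(Alpha, 27, 13, Uma, bio, 28, 2), (Alpha, 27, 13, Uma, fin, 29, 2), (Alpha, 27, 13, Uma, x1, 8, 2), (Alpha, 27, 13, Uma, x3, 16, 2)}
π_{pid, price} gives {(2, 16), (2, 28), (2, 29), (2, 8)}.

{(2, 16), (2, 28), (2, 29), (2, 8)}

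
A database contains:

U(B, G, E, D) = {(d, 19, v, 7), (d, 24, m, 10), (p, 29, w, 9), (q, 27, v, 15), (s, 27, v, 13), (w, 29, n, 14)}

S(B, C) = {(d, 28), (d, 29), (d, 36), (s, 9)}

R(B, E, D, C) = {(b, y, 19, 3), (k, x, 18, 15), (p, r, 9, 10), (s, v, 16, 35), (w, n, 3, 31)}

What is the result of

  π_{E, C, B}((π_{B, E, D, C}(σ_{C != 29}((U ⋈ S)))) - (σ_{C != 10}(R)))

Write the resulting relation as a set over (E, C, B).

Natural join on B: {(d, 19, v, 7, 28), (d, 19, v, 7, 29), (d, 19, v, 7, 36), (d, 24, m, 10, 28), (d, 24, m, 10, 29), (d, 24, m, 10, 36), (s, 27, v, 13, 9)}
σ[C != 29]: keep tuples satisfying C != 29 → {(d, 19, v, 7, 28), (d, 19, v, 7, 36), (d, 24, m, 10, 28), (d, 24, m, 10, 36), (s, 27, v, 13, 9)}
Keep only column(s) B, E, D, C: {(d, m, 10, 28), (d, m, 10, 36), (d, v, 7, 28), (d, v, 7, 36), (s, v, 13, 9)}
σ[C != 10]: keep tuples satisfying C != 10 → {(b, y, 19, 3), (k, x, 18, 15), (s, v, 16, 35), (w, n, 3, 31)}
Taking the difference: {(d, m, 10, 28), (d, m, 10, 36), (d, v, 7, 28), (d, v, 7, 36), (s, v, 13, 9)}
Keep only column(s) E, C, B: {(m, 28, d), (m, 36, d), (v, 28, d), (v, 36, d), (v, 9, s)}

{(m, 28, d), (m, 36, d), (v, 28, d), (v, 36, d), (v, 9, s)}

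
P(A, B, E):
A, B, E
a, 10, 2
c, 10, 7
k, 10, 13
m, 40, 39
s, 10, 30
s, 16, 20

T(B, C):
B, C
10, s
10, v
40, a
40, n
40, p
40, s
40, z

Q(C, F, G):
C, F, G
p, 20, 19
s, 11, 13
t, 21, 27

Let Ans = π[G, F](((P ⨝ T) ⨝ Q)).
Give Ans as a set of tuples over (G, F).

{(13, 11), (19, 20)}

P ⋈ T (natural join on B): {(a, 10, 2, s), (a, 10, 2, v), (c, 10, 7, s), (c, 10, 7, v), (k, 10, 13, s), (k, 10, 13, v), (m, 40, 39, a), (m, 40, 39, n), (m, 40, 39, p), (m, 40, 39, s), (m, 40, 39, z), (s, 10, 30, s), (s, 10, 30, v)}
(P ⨝ T) ⋈ Q (natural join on C): {(a, 10, 2, s, 11, 13), (c, 10, 7, s, 11, 13), (k, 10, 13, s, 11, 13), (m, 40, 39, p, 20, 19), (m, 40, 39, s, 11, 13), (s, 10, 30, s, 11, 13)}
Projecting to G, F (4 duplicate(s) eliminated): {(13, 11), (19, 20)}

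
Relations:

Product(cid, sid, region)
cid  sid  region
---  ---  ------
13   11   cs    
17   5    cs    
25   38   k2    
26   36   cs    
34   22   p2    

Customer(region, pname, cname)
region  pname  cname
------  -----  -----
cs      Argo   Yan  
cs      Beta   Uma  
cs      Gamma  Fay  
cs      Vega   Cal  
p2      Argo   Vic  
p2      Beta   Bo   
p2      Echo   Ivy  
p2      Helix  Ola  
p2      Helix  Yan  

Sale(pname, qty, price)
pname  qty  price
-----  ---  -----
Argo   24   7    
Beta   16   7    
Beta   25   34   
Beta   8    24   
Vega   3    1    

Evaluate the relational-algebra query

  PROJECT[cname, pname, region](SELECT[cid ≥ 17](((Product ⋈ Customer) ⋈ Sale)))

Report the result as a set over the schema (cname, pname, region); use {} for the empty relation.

Product ⋈ Customer (natural join on region): {(13, 11, cs, Argo, Yan), (13, 11, cs, Beta, Uma), (13, 11, cs, Gamma, Fay), (13, 11, cs, Vega, Cal), (17, 5, cs, Argo, Yan), (17, 5, cs, Beta, Uma), (17, 5, cs, Gamma, Fay), (17, 5, cs, Vega, Cal), (26, 36, cs, Argo, Yan), (26, 36, cs, Beta, Uma), (26, 36, cs, Gamma, Fay), (26, 36, cs, Vega, Cal), (34, 22, p2, Argo, Vic), (34, 22, p2, Beta, Bo), (34, 22, p2, Echo, Ivy), (34, 22, p2, Helix, Ola), (34, 22, p2, Helix, Yan)}
(Product ⋈ Customer) ⋈ Sale (natural join on pname): {(13, 11, cs, Argo, Yan, 24, 7), (13, 11, cs, Beta, Uma, 16, 7), (13, 11, cs, Beta, Uma, 25, 34), (13, 11, cs, Beta, Uma, 8, 24), (13, 11, cs, Vega, Cal, 3, 1), (17, 5, cs, Argo, Yan, 24, 7), (17, 5, cs, Beta, Uma, 16, 7), (17, 5, cs, Beta, Uma, 25, 34), (17, 5, cs, Beta, Uma, 8, 24), (17, 5, cs, Vega, Cal, 3, 1), (26, 36, cs, Argo, Yan, 24, 7), (26, 36, cs, Beta, Uma, 16, 7), (26, 36, cs, Beta, Uma, 25, 34), (26, 36, cs, Beta, Uma, 8, 24), (26, 36, cs, Vega, Cal, 3, 1), (34, 22, p2, Argo, Vic, 24, 7), (34, 22, p2, Beta, Bo, 16, 7), (34, 22, p2, Beta, Bo, 25, 34), (34, 22, p2, Beta, Bo, 8, 24)}
Selection cid ≥ 17: {(17, 5, cs, Argo, Yan, 24, 7), (17, 5, cs, Beta, Uma, 16, 7), (17, 5, cs, Beta, Uma, 25, 34), (17, 5, cs, Beta, Uma, 8, 24), (17, 5, cs, Vega, Cal, 3, 1), (26, 36, cs, Argo, Yan, 24, 7), (26, 36, cs, Beta, Uma, 16, 7), (26, 36, cs, Beta, Uma, 25, 34), (26, 36, cs, Beta, Uma, 8, 24), (26, 36, cs, Vega, Cal, 3, 1), (34, 22, p2, Argo, Vic, 24, 7), (34, 22, p2, Beta, Bo, 16, 7), (34, 22, p2, Beta, Bo, 25, 34), (34, 22, p2, Beta, Bo, 8, 24)}
π_{cname, pname, region} gives {(Bo, Beta, p2), (Cal, Vega, cs), (Uma, Beta, cs), (Vic, Argo, p2), (Yan, Argo, cs)} (9 duplicate(s) eliminated).

{(Bo, Beta, p2), (Cal, Vega, cs), (Uma, Beta, cs), (Vic, Argo, p2), (Yan, Argo, cs)}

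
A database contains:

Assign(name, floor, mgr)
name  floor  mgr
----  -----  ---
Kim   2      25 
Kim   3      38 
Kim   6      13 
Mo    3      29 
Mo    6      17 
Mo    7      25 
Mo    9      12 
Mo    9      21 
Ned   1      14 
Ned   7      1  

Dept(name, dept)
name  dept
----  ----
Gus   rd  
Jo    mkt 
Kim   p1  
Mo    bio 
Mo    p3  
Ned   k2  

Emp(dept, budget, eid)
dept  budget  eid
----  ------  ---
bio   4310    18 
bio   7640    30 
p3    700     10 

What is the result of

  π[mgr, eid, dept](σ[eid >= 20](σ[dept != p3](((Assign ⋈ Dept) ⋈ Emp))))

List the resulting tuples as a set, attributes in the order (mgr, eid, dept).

Assign ⋈ Dept (natural join on name): {(Kim, 2, 25, p1), (Kim, 3, 38, p1), (Kim, 6, 13, p1), (Mo, 3, 29, bio), (Mo, 3, 29, p3), (Mo, 6, 17, bio), (Mo, 6, 17, p3), (Mo, 7, 25, bio), (Mo, 7, 25, p3), (Mo, 9, 12, bio), (Mo, 9, 12, p3), (Mo, 9, 21, bio), (Mo, 9, 21, p3), (Ned, 1, 14, k2), (Ned, 7, 1, k2)}
(Assign ⋈ Dept) ⋈ Emp (natural join on dept): {(Mo, 3, 29, bio, 4310, 18), (Mo, 3, 29, bio, 7640, 30), (Mo, 3, 29, p3, 700, 10), (Mo, 6, 17, bio, 4310, 18), (Mo, 6, 17, bio, 7640, 30), (Mo, 6, 17, p3, 700, 10), (Mo, 7, 25, bio, 4310, 18), (Mo, 7, 25, bio, 7640, 30), (Mo, 7, 25, p3, 700, 10), (Mo, 9, 12, bio, 4310, 18), (Mo, 9, 12, bio, 7640, 30), (Mo, 9, 12, p3, 700, 10), (Mo, 9, 21, bio, 4310, 18), (Mo, 9, 21, bio, 7640, 30), (Mo, 9, 21, p3, 700, 10)}
σ[dept != p3]: keep tuples satisfying dept != p3 → {(Mo, 3, 29, bio, 4310, 18), (Mo, 3, 29, bio, 7640, 30), (Mo, 6, 17, bio, 4310, 18), (Mo, 6, 17, bio, 7640, 30), (Mo, 7, 25, bio, 4310, 18), (Mo, 7, 25, bio, 7640, 30), (Mo, 9, 12, bio, 4310, 18), (Mo, 9, 12, bio, 7640, 30), (Mo, 9, 21, bio, 4310, 18), (Mo, 9, 21, bio, 7640, 30)}
σ[eid >= 20]: keep tuples satisfying eid >= 20 → {(Mo, 3, 29, bio, 7640, 30), (Mo, 6, 17, bio, 7640, 30), (Mo, 7, 25, bio, 7640, 30), (Mo, 9, 12, bio, 7640, 30), (Mo, 9, 21, bio, 7640, 30)}
Keep only column(s) mgr, eid, dept: {(12, 30, bio), (17, 30, bio), (21, 30, bio), (25, 30, bio), (29, 30, bio)}

{(12, 30, bio), (17, 30, bio), (21, 30, bio), (25, 30, bio), (29, 30, bio)}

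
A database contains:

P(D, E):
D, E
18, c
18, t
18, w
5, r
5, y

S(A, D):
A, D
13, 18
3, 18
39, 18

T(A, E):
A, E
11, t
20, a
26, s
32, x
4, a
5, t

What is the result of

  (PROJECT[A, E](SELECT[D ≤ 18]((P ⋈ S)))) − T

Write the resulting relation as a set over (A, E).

{(13, c), (13, t), (13, w), (3, c), (3, t), (3, w), (39, c), (39, t), (39, w)}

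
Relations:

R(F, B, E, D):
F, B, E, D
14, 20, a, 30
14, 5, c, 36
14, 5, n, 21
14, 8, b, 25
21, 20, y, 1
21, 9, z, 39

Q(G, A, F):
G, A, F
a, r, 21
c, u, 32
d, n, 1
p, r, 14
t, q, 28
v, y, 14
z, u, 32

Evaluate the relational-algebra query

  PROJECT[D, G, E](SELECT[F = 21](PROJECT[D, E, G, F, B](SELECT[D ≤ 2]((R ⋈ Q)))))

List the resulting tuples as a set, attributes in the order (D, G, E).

Joining R and Q on F yields {(14, 20, a, 30, p, r), (14, 20, a, 30, v, y), (14, 5, c, 36, p, r), (14, 5, c, 36, v, y), (14, 5, n, 21, p, r), (14, 5, n, 21, v, y), (14, 8, b, 25, p, r), (14, 8, b, 25, v, y), (21, 20, y, 1, a, r), (21, 9, z, 39, a, r)}.
Apply σ_{D ≤ 2}; surviving tuples: {(21, 20, y, 1, a, r)}
Projecting to D, E, G, F, B: {(1, y, a, 21, 20)}
Apply σ_{F = 21}; surviving tuples: {(1, y, a, 21, 20)}
Projecting to D, G, E: {(1, a, y)}

{(1, a, y)}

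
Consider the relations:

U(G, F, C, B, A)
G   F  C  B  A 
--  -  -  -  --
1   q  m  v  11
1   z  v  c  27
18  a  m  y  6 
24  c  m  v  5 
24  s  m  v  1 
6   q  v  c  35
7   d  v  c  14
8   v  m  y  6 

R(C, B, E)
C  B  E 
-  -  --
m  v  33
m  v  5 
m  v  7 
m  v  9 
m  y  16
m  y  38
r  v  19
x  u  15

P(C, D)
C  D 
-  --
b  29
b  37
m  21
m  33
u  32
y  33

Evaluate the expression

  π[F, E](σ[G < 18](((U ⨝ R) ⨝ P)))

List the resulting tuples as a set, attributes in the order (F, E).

{(q, 33), (q, 5), (q, 7), (q, 9), (v, 16), (v, 38)}

Natural join on C, B: {(1, q, m, v, 11, 33), (1, q, m, v, 11, 5), (1, q, m, v, 11, 7), (1, q, m, v, 11, 9), (18, a, m, y, 6, 16), (18, a, m, y, 6, 38), (24, c, m, v, 5, 33), (24, c, m, v, 5, 5), (24, c, m, v, 5, 7), (24, c, m, v, 5, 9), (24, s, m, v, 1, 33), (24, s, m, v, 1, 5), (24, s, m, v, 1, 7), (24, s, m, v, 1, 9), (8, v, m, y, 6, 16), (8, v, m, y, 6, 38)}
Natural join on C: {(1, q, m, v, 11, 33, 21), (1, q, m, v, 11, 33, 33), (1, q, m, v, 11, 5, 21), (1, q, m, v, 11, 5, 33), (1, q, m, v, 11, 7, 21), (1, q, m, v, 11, 7, 33), (1, q, m, v, 11, 9, 21), (1, q, m, v, 11, 9, 33), (18, a, m, y, 6, 16, 21), (18, a, m, y, 6, 16, 33), (18, a, m, y, 6, 38, 21), (18, a, m, y, 6, 38, 33), (24, c, m, v, 5, 33, 21), (24, c, m, v, 5, 33, 33), (24, c, m, v, 5, 5, 21), (24, c, m, v, 5, 5, 33), (24, c, m, v, 5, 7, 21), (24, c, m, v, 5, 7, 33), (24, c, m, v, 5, 9, 21), (24, c, m, v, 5, 9, 33), (24, s, m, v, 1, 33, 21), (24, s, m, v, 1, 33, 33), (24, s, m, v, 1, 5, 21), (24, s, m, v, 1, 5, 33), (24, s, m, v, 1, 7, 21), (24, s, m, v, 1, 7, 33), (24, s, m, v, 1, 9, 21), (24, s, m, v, 1, 9, 33), (8, v, m, y, 6, 16, 21), (8, v, m, y, 6, 16, 33), (8, v, m, y, 6, 38, 21), (8, v, m, y, 6, 38, 33)}
Selection G < 18: {(1, q, m, v, 11, 33, 21), (1, q, m, v, 11, 33, 33), (1, q, m, v, 11, 5, 21), (1, q, m, v, 11, 5, 33), (1, q, m, v, 11, 7, 21), (1, q, m, v, 11, 7, 33), (1, q, m, v, 11, 9, 21), (1, q, m, v, 11, 9, 33), (8, v, m, y, 6, 16, 21), (8, v, m, y, 6, 16, 33), (8, v, m, y, 6, 38, 21), (8, v, m, y, 6, 38, 33)}
π_{F, E} gives {(q, 33), (q, 5), (q, 7), (q, 9), (v, 16), (v, 38)} (6 duplicate(s) eliminated).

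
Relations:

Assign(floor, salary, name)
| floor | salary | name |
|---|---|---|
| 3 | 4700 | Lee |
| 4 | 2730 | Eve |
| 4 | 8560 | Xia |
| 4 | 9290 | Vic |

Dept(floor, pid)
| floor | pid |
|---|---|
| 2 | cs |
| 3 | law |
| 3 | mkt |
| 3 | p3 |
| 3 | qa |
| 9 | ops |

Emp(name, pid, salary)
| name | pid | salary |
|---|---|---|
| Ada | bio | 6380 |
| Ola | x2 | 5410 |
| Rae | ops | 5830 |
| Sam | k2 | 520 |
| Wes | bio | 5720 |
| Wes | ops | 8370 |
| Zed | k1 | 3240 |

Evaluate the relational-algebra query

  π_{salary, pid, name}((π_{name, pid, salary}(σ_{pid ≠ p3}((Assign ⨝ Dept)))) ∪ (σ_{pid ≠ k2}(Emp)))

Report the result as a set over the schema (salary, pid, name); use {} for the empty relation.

{(3240, k1, Zed), (4700, law, Lee), (4700, mkt, Lee), (4700, qa, Lee), (5410, x2, Ola), (5720, bio, Wes), (5830, ops, Rae), (6380, bio, Ada), (8370, ops, Wes)}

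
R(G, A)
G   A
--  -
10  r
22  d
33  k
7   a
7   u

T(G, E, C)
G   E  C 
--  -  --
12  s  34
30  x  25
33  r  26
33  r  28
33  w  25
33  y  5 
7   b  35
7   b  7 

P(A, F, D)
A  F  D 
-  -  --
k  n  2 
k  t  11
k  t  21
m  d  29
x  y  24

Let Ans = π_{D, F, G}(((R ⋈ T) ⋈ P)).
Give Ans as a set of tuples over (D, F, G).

Natural join on G: {(33, k, r, 26), (33, k, r, 28), (33, k, w, 25), (33, k, y, 5), (7, a, b, 35), (7, a, b, 7), (7, u, b, 35), (7, u, b, 7)}
Natural join on A: {(33, k, r, 26, n, 2), (33, k, r, 26, t, 11), (33, k, r, 26, t, 21), (33, k, r, 28, n, 2), (33, k, r, 28, t, 11), (33, k, r, 28, t, 21), (33, k, w, 25, n, 2), (33, k, w, 25, t, 11), (33, k, w, 25, t, 21), (33, k, y, 5, n, 2), (33, k, y, 5, t, 11), (33, k, y, 5, t, 21)}
π[D, F, G]: project onto (D, F, G) (9 duplicate(s) eliminated) → {(11, t, 33), (2, n, 33), (21, t, 33)}

{(11, t, 33), (2, n, 33), (21, t, 33)}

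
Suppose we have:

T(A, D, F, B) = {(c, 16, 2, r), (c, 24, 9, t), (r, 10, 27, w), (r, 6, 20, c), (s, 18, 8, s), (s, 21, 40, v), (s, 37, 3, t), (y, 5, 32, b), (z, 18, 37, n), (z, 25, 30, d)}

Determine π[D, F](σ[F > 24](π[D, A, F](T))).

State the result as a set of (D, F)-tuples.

{(10, 27), (18, 37), (21, 40), (25, 30), (5, 32)}

π[D, A, F]: project onto (D, A, F) → {(10, r, 27), (16, c, 2), (18, s, 8), (18, z, 37), (21, s, 40), (24, c, 9), (25, z, 30), (37, s, 3), (5, y, 32), (6, r, 20)}
σ[F > 24]: keep tuples satisfying F > 24 → {(10, r, 27), (18, z, 37), (21, s, 40), (25, z, 30), (5, y, 32)}
π[D, F]: project onto (D, F) → {(10, 27), (18, 37), (21, 40), (25, 30), (5, 32)}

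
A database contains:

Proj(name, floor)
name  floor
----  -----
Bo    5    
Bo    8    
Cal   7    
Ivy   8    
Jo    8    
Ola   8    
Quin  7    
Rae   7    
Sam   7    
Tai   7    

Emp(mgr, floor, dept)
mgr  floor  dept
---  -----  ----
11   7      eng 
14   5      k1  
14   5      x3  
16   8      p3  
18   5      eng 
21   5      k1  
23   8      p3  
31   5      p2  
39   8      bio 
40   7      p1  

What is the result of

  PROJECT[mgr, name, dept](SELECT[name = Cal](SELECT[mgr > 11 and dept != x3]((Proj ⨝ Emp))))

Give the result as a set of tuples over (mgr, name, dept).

Natural join on floor: {(Bo, 5, 14, k1), (Bo, 5, 14, x3), (Bo, 5, 18, eng), (Bo, 5, 21, k1), (Bo, 5, 31, p2), (Bo, 8, 16, p3), (Bo, 8, 23, p3), (Bo, 8, 39, bio), (Cal, 7, 11, eng), (Cal, 7, 40, p1), (Ivy, 8, 16, p3), (Ivy, 8, 23, p3), (Ivy, 8, 39, bio), (Jo, 8, 16, p3), (Jo, 8, 23, p3), (Jo, 8, 39, bio), (Ola, 8, 16, p3), (Ola, 8, 23, p3), (Ola, 8, 39, bio), (Quin, 7, 11, eng), (Quin, 7, 40, p1), (Rae, 7, 11, eng), (Rae, 7, 40, p1), (Sam, 7, 11, eng), (Sam, 7, 40, p1), (Tai, 7, 11, eng), (Tai, 7, 40, p1)}
Apply σ_{mgr > 11 and dept != x3}; surviving tuples: {(Bo, 5, 14, k1), (Bo, 5, 18, eng), (Bo, 5, 21, k1), (Bo, 5, 31, p2), (Bo, 8, 16, p3), (Bo, 8, 23, p3), (Bo, 8, 39, bio), (Cal, 7, 40, p1), (Ivy, 8, 16, p3), (Ivy, 8, 23, p3), (Ivy, 8, 39, bio), (Jo, 8, 16, p3), (Jo, 8, 23, p3), (Jo, 8, 39, bio), (Ola, 8, 16, p3), (Ola, 8, 23, p3), (Ola, 8, 39, bio), (Quin, 7, 40, p1), (Rae, 7, 40, p1), (Sam, 7, 40, p1), (Tai, 7, 40, p1)}
Apply σ_{name = Cal}; surviving tuples: {(Cal, 7, 40, p1)}
Keep only column(s) mgr, name, dept: {(40, Cal, p1)}

{(40, Cal, p1)}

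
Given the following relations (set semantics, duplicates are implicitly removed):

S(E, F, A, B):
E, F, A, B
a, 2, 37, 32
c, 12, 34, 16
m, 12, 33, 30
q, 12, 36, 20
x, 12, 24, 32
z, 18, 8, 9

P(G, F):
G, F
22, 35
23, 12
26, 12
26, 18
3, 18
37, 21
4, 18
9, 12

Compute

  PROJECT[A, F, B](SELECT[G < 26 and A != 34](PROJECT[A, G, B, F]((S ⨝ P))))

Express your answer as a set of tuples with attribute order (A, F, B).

S ⋈ P (natural join on F): {(c, 12, 34, 16, 23), (c, 12, 34, 16, 26), (c, 12, 34, 16, 9), (m, 12, 33, 30, 23), (m, 12, 33, 30, 26), (m, 12, 33, 30, 9), (q, 12, 36, 20, 23), (q, 12, 36, 20, 26), (q, 12, 36, 20, 9), (x, 12, 24, 32, 23), (x, 12, 24, 32, 26), (x, 12, 24, 32, 9), (z, 18, 8, 9, 26), (z, 18, 8, 9, 3), (z, 18, 8, 9, 4)}
π_{A, G, B, F} gives {(24, 23, 32, 12), (24, 26, 32, 12), (24, 9, 32, 12), (33, 23, 30, 12), (33, 26, 30, 12), (33, 9, 30, 12), (34, 23, 16, 12), (34, 26, 16, 12), (34, 9, 16, 12), (36, 23, 20, 12), (36, 26, 20, 12), (36, 9, 20, 12), (8, 26, 9, 18), (8, 3, 9, 18), (8, 4, 9, 18)}.
σ[G < 26 and A != 34]: keep tuples satisfying G < 26 and A != 34 → {(24, 23, 32, 12), (24, 9, 32, 12), (33, 23, 30, 12), (33, 9, 30, 12), (36, 23, 20, 12), (36, 9, 20, 12), (8, 3, 9, 18), (8, 4, 9, 18)}
π_{A, F, B} gives {(24, 12, 32), (33, 12, 30), (36, 12, 20), (8, 18, 9)} (4 duplicate(s) eliminated).

{(24, 12, 32), (33, 12, 30), (36, 12, 20), (8, 18, 9)}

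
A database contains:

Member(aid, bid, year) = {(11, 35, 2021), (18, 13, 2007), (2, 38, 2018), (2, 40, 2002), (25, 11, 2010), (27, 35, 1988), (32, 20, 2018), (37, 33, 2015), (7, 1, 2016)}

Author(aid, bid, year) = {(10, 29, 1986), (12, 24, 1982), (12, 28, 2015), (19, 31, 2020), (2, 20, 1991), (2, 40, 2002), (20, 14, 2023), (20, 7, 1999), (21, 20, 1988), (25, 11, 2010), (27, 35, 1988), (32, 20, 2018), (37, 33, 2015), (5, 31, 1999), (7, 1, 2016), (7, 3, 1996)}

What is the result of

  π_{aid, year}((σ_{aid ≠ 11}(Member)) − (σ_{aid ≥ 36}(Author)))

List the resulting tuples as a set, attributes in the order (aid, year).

{(18, 2007), (2, 2002), (2, 2018), (25, 2010), (27, 1988), (32, 2018), (7, 2016)}

Filtering on aid ≠ 11 leaves {(18, 13, 2007), (2, 38, 2018), (2, 40, 2002), (25, 11, 2010), (27, 35, 1988), (32, 20, 2018), (37, 33, 2015), (7, 1, 2016)}.
Filtering on aid ≥ 36 leaves {(37, 33, 2015)}.
Difference: {(18, 13, 2007), (2, 38, 2018), (2, 40, 2002), (25, 11, 2010), (27, 35, 1988), (32, 20, 2018), (37, 33, 2015), (7, 1, 2016)} with {(37, 33, 2015)} → {(18, 13, 2007), (2, 38, 2018), (2, 40, 2002), (25, 11, 2010), (27, 35, 1988), (32, 20, 2018), (7, 1, 2016)}
Keep only column(s) aid, year: {(18, 2007), (2, 2002), (2, 2018), (25, 2010), (27, 1988), (32, 2018), (7, 2016)}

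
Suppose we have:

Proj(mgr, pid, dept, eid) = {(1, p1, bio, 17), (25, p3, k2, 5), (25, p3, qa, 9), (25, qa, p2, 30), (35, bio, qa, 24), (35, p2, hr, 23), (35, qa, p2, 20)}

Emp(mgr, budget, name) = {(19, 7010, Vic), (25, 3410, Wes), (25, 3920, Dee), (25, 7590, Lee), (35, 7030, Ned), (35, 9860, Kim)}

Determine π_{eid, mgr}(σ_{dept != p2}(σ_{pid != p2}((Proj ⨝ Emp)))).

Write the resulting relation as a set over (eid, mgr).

{(24, 35), (5, 25), (9, 25)}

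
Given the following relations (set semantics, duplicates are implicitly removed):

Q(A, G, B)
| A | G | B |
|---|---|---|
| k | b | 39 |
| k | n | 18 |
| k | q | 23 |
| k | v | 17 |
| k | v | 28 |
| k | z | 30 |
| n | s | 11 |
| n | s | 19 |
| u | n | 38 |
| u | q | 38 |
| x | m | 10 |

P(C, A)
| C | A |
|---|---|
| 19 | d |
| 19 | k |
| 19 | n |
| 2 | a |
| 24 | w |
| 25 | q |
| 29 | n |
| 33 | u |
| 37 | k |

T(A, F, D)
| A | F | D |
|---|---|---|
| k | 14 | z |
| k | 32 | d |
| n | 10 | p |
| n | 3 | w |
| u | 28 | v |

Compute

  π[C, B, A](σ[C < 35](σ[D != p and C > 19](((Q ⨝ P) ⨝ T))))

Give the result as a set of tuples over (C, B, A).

{(29, 11, n), (29, 19, n), (33, 38, u)}

Q ⋈ P (natural join on A): {(k, b, 39, 19), (k, b, 39, 37), (k, n, 18, 19), (k, n, 18, 37), (k, q, 23, 19), (k, q, 23, 37), (k, v, 17, 19), (k, v, 17, 37), (k, v, 28, 19), (k, v, 28, 37), (k, z, 30, 19), (k, z, 30, 37), (n, s, 11, 19), (n, s, 11, 29), (n, s, 19, 19), (n, s, 19, 29), (u, n, 38, 33), (u, q, 38, 33)}
(Q ⨝ P) ⋈ T (natural join on A): {(k, b, 39, 19, 14, z), (k, b, 39, 19, 32, d), (k, b, 39, 37, 14, z), (k, b, 39, 37, 32, d), (k, n, 18, 19, 14, z), (k, n, 18, 19, 32, d), (k, n, 18, 37, 14, z), (k, n, 18, 37, 32, d), (k, q, 23, 19, 14, z), (k, q, 23, 19, 32, d), (k, q, 23, 37, 14, z), (k, q, 23, 37, 32, d), (k, v, 17, 19, 14, z), (k, v, 17, 19, 32, d), (k, v, 17, 37, 14, z), (k, v, 17, 37, 32, d), (k, v, 28, 19, 14, z), (k, v, 28, 19, 32, d), (k, v, 28, 37, 14, z), (k, v, 28, 37, 32, d), (k, z, 30, 19, 14, z), (k, z, 30, 19, 32, d), (k, z, 30, 37, 14, z), (k, z, 30, 37, 32, d), (n, s, 11, 19, 10, p), (n, s, 11, 19, 3, w), (n, s, 11, 29, 10, p), (n, s, 11, 29, 3, w), (n, s, 19, 19, 10, p), (n, s, 19, 19, 3, w), (n, s, 19, 29, 10, p), (n, s, 19, 29, 3, w), (u, n, 38, 33, 28, v), (u, q, 38, 33, 28, v)}
Selection D != p and C > 19: {(k, b, 39, 37, 14, z), (k, b, 39, 37, 32, d), (k, n, 18, 37, 14, z), (k, n, 18, 37, 32, d), (k, q, 23, 37, 14, z), (k, q, 23, 37, 32, d), (k, v, 17, 37, 14, z), (k, v, 17, 37, 32, d), (k, v, 28, 37, 14, z), (k, v, 28, 37, 32, d), (k, z, 30, 37, 14, z), (k, z, 30, 37, 32, d), (n, s, 11, 29, 3, w), (n, s, 19, 29, 3, w), (u, n, 38, 33, 28, v), (u, q, 38, 33, 28, v)}
Selection C < 35: {(n, s, 11, 29, 3, w), (n, s, 19, 29, 3, w), (u, n, 38, 33, 28, v), (u, q, 38, 33, 28, v)}
Projecting to C, B, A (1 duplicate(s) eliminated): {(29, 11, n), (29, 19, n), (33, 38, u)}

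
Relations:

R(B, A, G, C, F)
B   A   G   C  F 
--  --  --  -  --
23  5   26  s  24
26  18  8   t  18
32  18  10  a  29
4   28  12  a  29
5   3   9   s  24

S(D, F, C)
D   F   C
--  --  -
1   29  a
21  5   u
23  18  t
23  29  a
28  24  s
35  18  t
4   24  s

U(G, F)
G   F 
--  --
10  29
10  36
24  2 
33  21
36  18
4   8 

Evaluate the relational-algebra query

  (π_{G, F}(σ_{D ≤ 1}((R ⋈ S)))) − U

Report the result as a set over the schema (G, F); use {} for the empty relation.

{(12, 29)}

Joining R and S on C, F yields {(23, 5, 26, s, 24, 28), (23, 5, 26, s, 24, 4), (26, 18, 8, t, 18, 23), (26, 18, 8, t, 18, 35), (32, 18, 10, a, 29, 1), (32, 18, 10, a, 29, 23), (4, 28, 12, a, 29, 1), (4, 28, 12, a, 29, 23), (5, 3, 9, s, 24, 28), (5, 3, 9, s, 24, 4)}.
Filtering on D ≤ 1 leaves {(32, 18, 10, a, 29, 1), (4, 28, 12, a, 29, 1)}.
Keep only column(s) G, F: {(10, 29), (12, 29)}
Set difference of the two operands is {(12, 29)}.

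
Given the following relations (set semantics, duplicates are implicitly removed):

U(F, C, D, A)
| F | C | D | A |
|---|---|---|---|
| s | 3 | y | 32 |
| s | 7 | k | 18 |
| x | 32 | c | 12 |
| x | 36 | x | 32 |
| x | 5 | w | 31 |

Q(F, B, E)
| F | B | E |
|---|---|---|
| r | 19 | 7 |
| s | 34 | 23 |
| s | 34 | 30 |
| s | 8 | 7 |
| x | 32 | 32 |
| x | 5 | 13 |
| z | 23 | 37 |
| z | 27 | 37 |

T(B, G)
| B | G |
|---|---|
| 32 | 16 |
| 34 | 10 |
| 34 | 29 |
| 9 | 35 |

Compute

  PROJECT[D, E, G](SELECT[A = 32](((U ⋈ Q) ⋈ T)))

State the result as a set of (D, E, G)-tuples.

{(x, 32, 16), (y, 23, 10), (y, 23, 29), (y, 30, 10), (y, 30, 29)}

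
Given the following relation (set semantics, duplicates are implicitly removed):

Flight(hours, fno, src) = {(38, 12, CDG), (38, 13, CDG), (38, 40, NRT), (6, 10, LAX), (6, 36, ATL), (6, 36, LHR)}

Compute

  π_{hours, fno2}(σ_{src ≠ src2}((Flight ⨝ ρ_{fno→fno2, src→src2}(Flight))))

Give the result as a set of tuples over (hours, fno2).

{(38, 12), (38, 13), (38, 40), (6, 10), (6, 36)}

ρ[fno→fno2, src→src2]: schema becomes (hours, fno2, src2); tuples unchanged.
Joining Flight and ρ_{fno→fno2, src→src2}(Flight) on hours yields {(38, 12, CDG, 12, CDG), (38, 12, CDG, 13, CDG), (38, 12, CDG, 40, NRT), (38, 13, CDG, 12, CDG), (38, 13, CDG, 13, CDG), (38, 13, CDG, 40, NRT), (38, 40, NRT, 12, CDG), (38, 40, NRT, 13, CDG), (38, 40, NRT, 40, NRT), (6, 10, LAX, 10, LAX), (6, 10, LAX, 36, ATL), (6, 10, LAX, 36, LHR), (6, 36, ATL, 10, LAX), (6, 36, ATL, 36, ATL), (6, 36, ATL, 36, LHR), (6, 36, LHR, 10, LAX), (6, 36, LHR, 36, ATL), (6, 36, LHR, 36, LHR)}.
Filtering on src ≠ src2 leaves {(38, 12, CDG, 40, NRT), (38, 13, CDG, 40, NRT), (38, 40, NRT, 12, CDG), (38, 40, NRT, 13, CDG), (6, 10, LAX, 36, ATL), (6, 10, LAX, 36, LHR), (6, 36, ATL, 10, LAX), (6, 36, ATL, 36, LHR), (6, 36, LHR, 10, LAX), (6, 36, LHR, 36, ATL)}.
π[hours, fno2]: project onto (hours, fno2) (5 duplicate(s) eliminated) → {(38, 12), (38, 13), (38, 40), (6, 10), (6, 36)}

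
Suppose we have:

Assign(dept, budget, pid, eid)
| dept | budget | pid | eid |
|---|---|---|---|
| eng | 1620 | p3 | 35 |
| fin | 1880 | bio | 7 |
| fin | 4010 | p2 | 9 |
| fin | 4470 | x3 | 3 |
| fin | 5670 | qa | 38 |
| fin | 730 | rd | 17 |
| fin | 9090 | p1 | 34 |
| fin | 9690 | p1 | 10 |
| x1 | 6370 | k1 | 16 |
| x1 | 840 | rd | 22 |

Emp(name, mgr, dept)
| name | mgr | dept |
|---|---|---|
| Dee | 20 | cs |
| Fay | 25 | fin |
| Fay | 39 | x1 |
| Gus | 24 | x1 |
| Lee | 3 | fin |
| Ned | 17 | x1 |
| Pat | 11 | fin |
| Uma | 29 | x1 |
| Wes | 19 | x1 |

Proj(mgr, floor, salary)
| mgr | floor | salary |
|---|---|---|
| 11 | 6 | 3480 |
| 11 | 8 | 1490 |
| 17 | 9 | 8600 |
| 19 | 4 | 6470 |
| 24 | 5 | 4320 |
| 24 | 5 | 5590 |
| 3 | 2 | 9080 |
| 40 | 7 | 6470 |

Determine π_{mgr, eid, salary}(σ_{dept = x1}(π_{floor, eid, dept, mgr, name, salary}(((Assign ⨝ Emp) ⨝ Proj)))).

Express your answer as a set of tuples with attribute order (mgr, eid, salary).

{(17, 16, 8600), (17, 22, 8600), (19, 16, 6470), (19, 22, 6470), (24, 16, 4320), (24, 16, 5590), (24, 22, 4320), (24, 22, 5590)}

Assign ⋈ Emp (natural join on dept): {(fin, 1880, bio, 7, Fay, 25), (fin, 1880, bio, 7, Lee, 3), (fin, 1880, bio, 7, Pat, 11), (fin, 4010, p2, 9, Fay, 25), (fin, 4010, p2, 9, Lee, 3), (fin, 4010, p2, 9, Pat, 11), (fin, 4470, x3, 3, Fay, 25), (fin, 4470, x3, 3, Lee, 3), (fin, 4470, x3, 3, Pat, 11), (fin, 5670, qa, 38, Fay, 25), (fin, 5670, qa, 38, Lee, 3), (fin, 5670, qa, 38, Pat, 11), (fin, 730, rd, 17, Fay, 25), (fin, 730, rd, 17, Lee, 3), (fin, 730, rd, 17, Pat, 11), (fin, 9090, p1, 34, Fay, 25), (fin, 9090, p1, 34, Lee, 3), (fin, 9090, p1, 34, Pat, 11), (fin, 9690, p1, 10, Fay, 25), (fin, 9690, p1, 10, Lee, 3), (fin, 9690, p1, 10, Pat, 11), (x1, 6370, k1, 16, Fay, 39), (x1, 6370, k1, 16, Gus, 24), (x1, 6370, k1, 16, Ned, 17), (x1, 6370, k1, 16, Uma, 29), (x1, 6370, k1, 16, Wes, 19), (x1, 840, rd, 22, Fay, 39), (x1, 840, rd, 22, Gus, 24), (x1, 840, rd, 22, Ned, 17), (x1, 840, rd, 22, Uma, 29), (x1, 840, rd, 22, Wes, 19)}
(Assign ⨝ Emp) ⋈ Proj (natural join on mgr): {(fin, 1880, bio, 7, Lee, 3, 2, 9080), (fin, 1880, bio, 7, Pat, 11, 6, 3480), (fin, 1880, bio, 7, Pat, 11, 8, 1490), (fin, 4010, p2, 9, Lee, 3, 2, 9080), (fin, 4010, p2, 9, Pat, 11, 6, 3480), (fin, 4010, p2, 9, Pat, 11, 8, 1490), (fin, 4470, x3, 3, Lee, 3, 2, 9080), (fin, 4470, x3, 3, Pat, 11, 6, 3480), (fin, 4470, x3, 3, Pat, 11, 8, 1490), (fin, 5670, qa, 38, Lee, 3, 2, 9080), (fin, 5670, qa, 38, Pat, 11, 6, 3480), (fin, 5670, qa, 38, Pat, 11, 8, 1490), (fin, 730, rd, 17, Lee, 3, 2, 9080), (fin, 730, rd, 17, Pat, 11, 6, 3480), (fin, 730, rd, 17, Pat, 11, 8, 1490), (fin, 9090, p1, 34, Lee, 3, 2, 9080), (fin, 9090, p1, 34, Pat, 11, 6, 3480), (fin, 9090, p1, 34, Pat, 11, 8, 1490), (fin, 9690, p1, 10, Lee, 3, 2, 9080), (fin, 9690, p1, 10, Pat, 11, 6, 3480), (fin, 9690, p1, 10, Pat, 11, 8, 1490), (x1, 6370, k1, 16, Gus, 24, 5, 4320), (x1, 6370, k1, 16, Gus, 24, 5, 5590), (x1, 6370, k1, 16, Ned, 17, 9, 8600), (x1, 6370, k1, 16, Wes, 19, 4, 6470), (x1, 840, rd, 22, Gus, 24, 5, 4320), (x1, 840, rd, 22, Gus, 24, 5, 5590), (x1, 840, rd, 22, Ned, 17, 9, 8600), (x1, 840, rd, 22, Wes, 19, 4, 6470)}
π_{floor, eid, dept, mgr, name, salary} gives {(2, 10, fin, 3, Lee, 9080), (2, 17, fin, 3, Lee, 9080), (2, 3, fin, 3, Lee, 9080), (2, 34, fin, 3, Lee, 9080), (2, 38, fin, 3, Lee, 9080), (2, 7, fin, 3, Lee, 9080), (2, 9, fin, 3, Lee, 9080), (4, 16, x1, 19, Wes, 6470), (4, 22, x1, 19, Wes, 6470), (5, 16, x1, 24, Gus, 4320), (5, 16, x1, 24, Gus, 5590), (5, 22, x1, 24, Gus, 4320), (5, 22, x1, 24, Gus, 5590), (6, 10, fin, 11, Pat, 3480), (6, 17, fin, 11, Pat, 3480), (6, 3, fin, 11, Pat, 3480), (6, 34, fin, 11, Pat, 3480), (6, 38, fin, 11, Pat, 3480), (6, 7, fin, 11, Pat, 3480), (6, 9, fin, 11, Pat, 3480), (8, 10, fin, 11, Pat, 1490), (8, 17, fin, 11, Pat, 1490), (8, 3, fin, 11, Pat, 1490), (8, 34, fin, 11, Pat, 1490), (8, 38, fin, 11, Pat, 1490), (8, 7, fin, 11, Pat, 1490), (8, 9, fin, 11, Pat, 1490), (9, 16, x1, 17, Ned, 8600), (9, 22, x1, 17, Ned, 8600)}.
Selection dept = x1: {(4, 16, x1, 19, Wes, 6470), (4, 22, x1, 19, Wes, 6470), (5, 16, x1, 24, Gus, 4320), (5, 16, x1, 24, Gus, 5590), (5, 22, x1, 24, Gus, 4320), (5, 22, x1, 24, Gus, 5590), (9, 16, x1, 17, Ned, 8600), (9, 22, x1, 17, Ned, 8600)}
π_{mgr, eid, salary} gives {(17, 16, 8600), (17, 22, 8600), (19, 16, 6470), (19, 22, 6470), (24, 16, 4320), (24, 16, 5590), (24, 22, 4320), (24, 22, 5590)}.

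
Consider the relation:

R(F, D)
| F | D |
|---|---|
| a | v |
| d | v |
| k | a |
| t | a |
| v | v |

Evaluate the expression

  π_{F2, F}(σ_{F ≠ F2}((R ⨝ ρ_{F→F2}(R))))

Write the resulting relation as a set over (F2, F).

ρ[F→F2]: schema becomes (F2, D); tuples unchanged.
Joining R and ρ_{F→F2}(R) on D yields {(a, v, a), (a, v, d), (a, v, v), (d, v, a), (d, v, d), (d, v, v), (k, a, k), (k, a, t), (t, a, k), (t, a, t), (v, v, a), (v, v, d), (v, v, v)}.
Apply σ_{F ≠ F2}; surviving tuples: {(a, v, d), (a, v, v), (d, v, a), (d, v, v), (k, a, t), (t, a, k), (v, v, a), (v, v, d)}
Keep only column(s) F2, F: {(a, d), (a, v), (d, a), (d, v), (k, t), (t, k), (v, a), (v, d)}

{(a, d), (a, v), (d, a), (d, v), (k, t), (t, k), (v, a), (v, d)}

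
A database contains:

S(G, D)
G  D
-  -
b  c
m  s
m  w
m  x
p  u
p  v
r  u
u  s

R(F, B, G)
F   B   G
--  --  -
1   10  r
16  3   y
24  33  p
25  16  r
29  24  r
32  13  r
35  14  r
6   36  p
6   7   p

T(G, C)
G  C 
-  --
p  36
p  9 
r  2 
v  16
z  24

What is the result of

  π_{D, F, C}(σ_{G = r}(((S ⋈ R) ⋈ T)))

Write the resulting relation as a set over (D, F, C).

{(u, 1, 2), (u, 25, 2), (u, 29, 2), (u, 32, 2), (u, 35, 2)}

Natural join on G: {(p, u, 24, 33), (p, u, 6, 36), (p, u, 6, 7), (p, v, 24, 33), (p, v, 6, 36), (p, v, 6, 7), (r, u, 1, 10), (r, u, 25, 16), (r, u, 29, 24), (r, u, 32, 13), (r, u, 35, 14)}
Natural join on G: {(p, u, 24, 33, 36), (p, u, 24, 33, 9), (p, u, 6, 36, 36), (p, u, 6, 36, 9), (p, u, 6, 7, 36), (p, u, 6, 7, 9), (p, v, 24, 33, 36), (p, v, 24, 33, 9), (p, v, 6, 36, 36), (p, v, 6, 36, 9), (p, v, 6, 7, 36), (p, v, 6, 7, 9), (r, u, 1, 10, 2), (r, u, 25, 16, 2), (r, u, 29, 24, 2), (r, u, 32, 13, 2), (r, u, 35, 14, 2)}
Filtering on G = r leaves {(r, u, 1, 10, 2), (r, u, 25, 16, 2), (r, u, 29, 24, 2), (r, u, 32, 13, 2), (r, u, 35, 14, 2)}.
π[D, F, C]: project onto (D, F, C) → {(u, 1, 2), (u, 25, 2), (u, 29, 2), (u, 32, 2), (u, 35, 2)}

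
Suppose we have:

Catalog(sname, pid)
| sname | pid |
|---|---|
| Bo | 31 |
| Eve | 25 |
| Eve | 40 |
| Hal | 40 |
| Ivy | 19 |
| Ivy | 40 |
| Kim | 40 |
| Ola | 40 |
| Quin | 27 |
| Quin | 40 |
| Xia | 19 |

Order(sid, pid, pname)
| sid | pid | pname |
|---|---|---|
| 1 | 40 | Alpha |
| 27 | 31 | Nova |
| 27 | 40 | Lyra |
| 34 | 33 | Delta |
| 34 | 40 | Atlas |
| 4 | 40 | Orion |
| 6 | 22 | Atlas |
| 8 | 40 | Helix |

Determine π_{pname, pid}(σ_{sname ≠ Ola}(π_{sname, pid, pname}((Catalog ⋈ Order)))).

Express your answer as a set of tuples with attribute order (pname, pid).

{(Alpha, 40), (Atlas, 40), (Helix, 40), (Lyra, 40), (Nova, 31), (Orion, 40)}

Joining Catalog and Order on pid yields {(Bo, 31, 27, Nova), (Eve, 40, 1, Alpha), (Eve, 40, 27, Lyra), (Eve, 40, 34, Atlas), (Eve, 40, 4, Orion), (Eve, 40, 8, Helix), (Hal, 40, 1, Alpha), (Hal, 40, 27, Lyra), (Hal, 40, 34, Atlas), (Hal, 40, 4, Orion), (Hal, 40, 8, Helix), (Ivy, 40, 1, Alpha), (Ivy, 40, 27, Lyra), (Ivy, 40, 34, Atlas), (Ivy, 40, 4, Orion), (Ivy, 40, 8, Helix), (Kim, 40, 1, Alpha), (Kim, 40, 27, Lyra), (Kim, 40, 34, Atlas), (Kim, 40, 4, Orion), (Kim, 40, 8, Helix), (Ola, 40, 1, Alpha), (Ola, 40, 27, Lyra), (Ola, 40, 34, Atlas), (Ola, 40, 4, Orion), (Ola, 40, 8, Helix), (Quin, 40, 1, Alpha), (Quin, 40, 27, Lyra), (Quin, 40, 34, Atlas), (Quin, 40, 4, Orion), (Quin, 40, 8, Helix)}.
Keep only column(s) sname, pid, pname: {(Bo, 31, Nova), (Eve, 40, Alpha), (Eve, 40, Atlas), (Eve, 40, Helix), (Eve, 40, Lyra), (Eve, 40, Orion), (Hal, 40, Alpha), (Hal, 40, Atlas), (Hal, 40, Helix), (Hal, 40, Lyra), (Hal, 40, Orion), (Ivy, 40, Alpha), (Ivy, 40, Atlas), (Ivy, 40, Helix), (Ivy, 40, Lyra), (Ivy, 40, Orion), (Kim, 40, Alpha), (Kim, 40, Atlas), (Kim, 40, Helix), (Kim, 40, Lyra), (Kim, 40, Orion), (Ola, 40, Alpha), (Ola, 40, Atlas), (Ola, 40, Helix), (Ola, 40, Lyra), (Ola, 40, Orion), (Quin, 40, Alpha), (Quin, 40, Atlas), (Quin, 40, Helix), (Quin, 40, Lyra), (Quin, 40, Orion)}
Apply σ_{sname ≠ Ola}; surviving tuples: {(Bo, 31, Nova), (Eve, 40, Alpha), (Eve, 40, Atlas), (Eve, 40, Helix), (Eve, 40, Lyra), (Eve, 40, Orion), (Hal, 40, Alpha), (Hal, 40, Atlas), (Hal, 40, Helix), (Hal, 40, Lyra), (Hal, 40, Orion), (Ivy, 40, Alpha), (Ivy, 40, Atlas), (Ivy, 40, Helix), (Ivy, 40, Lyra), (Ivy, 40, Orion), (Kim, 40, Alpha), (Kim, 40, Atlas), (Kim, 40, Helix), (Kim, 40, Lyra), (Kim, 40, Orion), (Quin, 40, Alpha), (Quin, 40, Atlas), (Quin, 40, Helix), (Quin, 40, Lyra), (Quin, 40, Orion)}
Keep only column(s) pname, pid (20 duplicate(s) eliminated): {(Alpha, 40), (Atlas, 40), (Helix, 40), (Lyra, 40), (Nova, 31), (Orion, 40)}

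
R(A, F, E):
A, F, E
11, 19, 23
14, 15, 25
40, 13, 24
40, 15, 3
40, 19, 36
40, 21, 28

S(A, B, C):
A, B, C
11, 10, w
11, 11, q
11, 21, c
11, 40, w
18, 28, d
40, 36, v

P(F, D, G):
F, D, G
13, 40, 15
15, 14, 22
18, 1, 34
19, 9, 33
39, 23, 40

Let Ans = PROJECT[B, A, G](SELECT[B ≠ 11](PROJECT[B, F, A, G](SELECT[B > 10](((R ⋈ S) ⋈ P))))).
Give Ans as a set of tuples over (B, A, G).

R ⋈ S (natural join on A): {(11, 19, 23, 10, w), (11, 19, 23, 11, q), (11, 19, 23, 21, c), (11, 19, 23, 40, w), (40, 13, 24, 36, v), (40, 15, 3, 36, v), (40, 19, 36, 36, v), (40, 21, 28, 36, v)}
(R ⋈ S) ⋈ P (natural join on F): {(11, 19, 23, 10, w, 9, 33), (11, 19, 23, 11, q, 9, 33), (11, 19, 23, 21, c, 9, 33), (11, 19, 23, 40, w, 9, 33), (40, 13, 24, 36, v, 40, 15), (40, 15, 3, 36, v, 14, 22), (40, 19, 36, 36, v, 9, 33)}
Selection B > 10: {(11, 19, 23, 11, q, 9, 33), (11, 19, 23, 21, c, 9, 33), (11, 19, 23, 40, w, 9, 33), (40, 13, 24, 36, v, 40, 15), (40, 15, 3, 36, v, 14, 22), (40, 19, 36, 36, v, 9, 33)}
Projecting to B, F, A, G: {(11, 19, 11, 33), (21, 19, 11, 33), (36, 13, 40, 15), (36, 15, 40, 22), (36, 19, 40, 33), (40, 19, 11, 33)}
Selection B ≠ 11: {(21, 19, 11, 33), (36, 13, 40, 15), (36, 15, 40, 22), (36, 19, 40, 33), (40, 19, 11, 33)}
Projecting to B, A, G: {(21, 11, 33), (36, 40, 15), (36, 40, 22), (36, 40, 33), (40, 11, 33)}

{(21, 11, 33), (36, 40, 15), (36, 40, 22), (36, 40, 33), (40, 11, 33)}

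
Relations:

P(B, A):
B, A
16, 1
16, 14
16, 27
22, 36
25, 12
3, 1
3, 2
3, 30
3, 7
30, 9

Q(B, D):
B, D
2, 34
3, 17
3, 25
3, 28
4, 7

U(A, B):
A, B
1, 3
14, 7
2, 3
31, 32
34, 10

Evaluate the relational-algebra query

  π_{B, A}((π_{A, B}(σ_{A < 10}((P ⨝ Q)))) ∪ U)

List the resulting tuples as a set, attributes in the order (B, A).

{(10, 34), (3, 1), (3, 2), (3, 7), (32, 31), (7, 14)}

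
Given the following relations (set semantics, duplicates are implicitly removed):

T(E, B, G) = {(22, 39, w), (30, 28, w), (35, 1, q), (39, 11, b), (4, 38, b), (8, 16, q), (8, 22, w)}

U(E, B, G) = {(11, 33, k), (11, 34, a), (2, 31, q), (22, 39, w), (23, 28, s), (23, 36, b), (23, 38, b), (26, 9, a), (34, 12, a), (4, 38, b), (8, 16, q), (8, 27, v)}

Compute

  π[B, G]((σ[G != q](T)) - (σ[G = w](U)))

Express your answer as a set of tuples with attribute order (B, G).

σ[G != q]: keep tuples satisfying G != q → {(22, 39, w), (30, 28, w), (39, 11, b), (4, 38, b), (8, 22, w)}
σ[G = w]: keep tuples satisfying G = w → {(22, 39, w)}
Set difference of the two operands is {(30, 28, w), (39, 11, b), (4, 38, b), (8, 22, w)}.
Projecting to B, G: {(11, b), (22, w), (28, w), (38, b)}

{(11, b), (22, w), (28, w), (38, b)}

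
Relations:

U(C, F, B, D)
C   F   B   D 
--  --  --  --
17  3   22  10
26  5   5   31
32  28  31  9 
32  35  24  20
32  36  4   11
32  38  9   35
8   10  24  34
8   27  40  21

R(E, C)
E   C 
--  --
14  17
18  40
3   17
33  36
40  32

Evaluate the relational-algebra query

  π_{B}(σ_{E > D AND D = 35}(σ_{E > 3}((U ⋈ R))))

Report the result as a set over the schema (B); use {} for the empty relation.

{9}

U ⋈ R (natural join on C): {(17, 3, 22, 10, 14), (17, 3, 22, 10, 3), (32, 28, 31, 9, 40), (32, 35, 24, 20, 40), (32, 36, 4, 11, 40), (32, 38, 9, 35, 40)}
σ[E > 3]: keep tuples satisfying E > 3 → {(17, 3, 22, 10, 14), (32, 28, 31, 9, 40), (32, 35, 24, 20, 40), (32, 36, 4, 11, 40), (32, 38, 9, 35, 40)}
σ[E > D AND D = 35]: keep tuples satisfying E > D AND D = 35 → {(32, 38, 9, 35, 40)}
π_{B} gives {9}.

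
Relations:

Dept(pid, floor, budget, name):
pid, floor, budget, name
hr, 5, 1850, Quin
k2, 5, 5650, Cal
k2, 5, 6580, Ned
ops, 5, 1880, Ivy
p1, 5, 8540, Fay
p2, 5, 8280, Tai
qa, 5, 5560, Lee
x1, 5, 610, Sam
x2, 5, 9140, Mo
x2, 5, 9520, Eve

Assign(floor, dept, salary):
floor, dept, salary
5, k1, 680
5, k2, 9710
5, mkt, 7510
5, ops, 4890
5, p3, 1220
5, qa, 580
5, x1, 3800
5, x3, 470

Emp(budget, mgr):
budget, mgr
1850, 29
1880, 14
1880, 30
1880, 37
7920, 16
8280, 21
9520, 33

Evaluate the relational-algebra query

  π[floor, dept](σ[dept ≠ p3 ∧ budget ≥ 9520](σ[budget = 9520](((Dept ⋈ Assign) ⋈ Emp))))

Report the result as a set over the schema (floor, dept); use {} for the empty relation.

{(5, k1), (5, k2), (5, mkt), (5, ops), (5, qa), (5, x1), (5, x3)}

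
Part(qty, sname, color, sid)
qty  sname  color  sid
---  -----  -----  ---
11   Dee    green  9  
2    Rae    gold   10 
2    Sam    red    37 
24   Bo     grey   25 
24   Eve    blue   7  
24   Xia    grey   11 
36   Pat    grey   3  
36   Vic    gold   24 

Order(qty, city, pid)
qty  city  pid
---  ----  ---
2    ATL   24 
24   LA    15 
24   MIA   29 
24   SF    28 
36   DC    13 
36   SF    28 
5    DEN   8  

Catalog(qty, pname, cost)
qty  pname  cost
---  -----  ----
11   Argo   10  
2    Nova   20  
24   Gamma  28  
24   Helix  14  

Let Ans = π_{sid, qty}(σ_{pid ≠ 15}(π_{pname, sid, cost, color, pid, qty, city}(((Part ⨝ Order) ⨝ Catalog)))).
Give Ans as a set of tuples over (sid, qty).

{(10, 2), (11, 24), (25, 24), (37, 2), (7, 24)}

Part ⋈ Order (natural join on qty): {(2, Rae, gold, 10, ATL, 24), (2, Sam, red, 37, ATL, 24), (24, Bo, grey, 25, LA, 15), (24, Bo, grey, 25, MIA, 29), (24, Bo, grey, 25, SF, 28), (24, Eve, blue, 7, LA, 15), (24, Eve, blue, 7, MIA, 29), (24, Eve, blue, 7, SF, 28), (24, Xia, grey, 11, LA, 15), (24, Xia, grey, 11, MIA, 29), (24, Xia, grey, 11, SF, 28), (36, Pat, grey, 3, DC, 13), (36, Pat, grey, 3, SF, 28), (36, Vic, gold, 24, DC, 13), (36, Vic, gold, 24, SF, 28)}
(Part ⨝ Order) ⋈ Catalog (natural join on qty): {(2, Rae, gold, 10, ATL, 24, Nova, 20), (2, Sam, red, 37, ATL, 24, Nova, 20), (24, Bo, grey, 25, LA, 15, Gamma, 28), (24, Bo, grey, 25, LA, 15, Helix, 14), (24, Bo, grey, 25, MIA, 29, Gamma, 28), (24, Bo, grey, 25, MIA, 29, Helix, 14), (24, Bo, grey, 25, SF, 28, Gamma, 28), (24, Bo, grey, 25, SF, 28, Helix, 14), (24, Eve, blue, 7, LA, 15, Gamma, 28), (24, Eve, blue, 7, LA, 15, Helix, 14), (24, Eve, blue, 7, MIA, 29, Gamma, 28), (24, Eve, blue, 7, MIA, 29, Helix, 14), (24, Eve, blue, 7, SF, 28, Gamma, 28), (24, Eve, blue, 7, SF, 28, Helix, 14), (24, Xia, grey, 11, LA, 15, Gamma, 28), (24, Xia, grey, 11, LA, 15, Helix, 14), (24, Xia, grey, 11, MIA, 29, Gamma, 28), (24, Xia, grey, 11, MIA, 29, Helix, 14), (24, Xia, grey, 11, SF, 28, Gamma, 28), (24, Xia, grey, 11, SF, 28, Helix, 14)}
π_{pname, sid, cost, color, pid, qty, city} gives {(Gamma, 11, 28, grey, 15, 24, LA), (Gamma, 11, 28, grey, 28, 24, SF), (Gamma, 11, 28, grey, 29, 24, MIA), (Gamma, 25, 28, grey, 15, 24, LA), (Gamma, 25, 28, grey, 28, 24, SF), (Gamma, 25, 28, grey, 29, 24, MIA), (Gamma, 7, 28, blue, 15, 24, LA), (Gamma, 7, 28, blue, 28, 24, SF), (Gamma, 7, 28, blue, 29, 24, MIA), (Helix, 11, 14, grey, 15, 24, LA), (Helix, 11, 14, grey, 28, 24, SF), (Helix, 11, 14, grey, 29, 24, MIA), (Helix, 25, 14, grey, 15, 24, LA), (Helix, 25, 14, grey, 28, 24, SF), (Helix, 25, 14, grey, 29, 24, MIA), (Helix, 7, 14, blue, 15, 24, LA), (Helix, 7, 14, blue, 28, 24, SF), (Helix, 7, 14, blue, 29, 24, MIA), (Nova, 10, 20, gold, 24, 2, ATL), (Nova, 37, 20, red, 24, 2, ATL)}.
Filtering on pid ≠ 15 leaves {(Gamma, 11, 28, grey, 28, 24, SF), (Gamma, 11, 28, grey, 29, 24, MIA), (Gamma, 25, 28, grey, 28, 24, SF), (Gamma, 25, 28, grey, 29, 24, MIA), (Gamma, 7, 28, blue, 28, 24, SF), (Gamma, 7, 28, blue, 29, 24, MIA), (Helix, 11, 14, grey, 28, 24, SF), (Helix, 11, 14, grey, 29, 24, MIA), (Helix, 25, 14, grey, 28, 24, SF), (Helix, 25, 14, grey, 29, 24, MIA), (Helix, 7, 14, blue, 28, 24, SF), (Helix, 7, 14, blue, 29, 24, MIA), (Nova, 10, 20, gold, 24, 2, ATL), (Nova, 37, 20, red, 24, 2, ATL)}.
π_{sid, qty} gives {(10, 2), (11, 24), (25, 24), (37, 2), (7, 24)} (9 duplicate(s) eliminated).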